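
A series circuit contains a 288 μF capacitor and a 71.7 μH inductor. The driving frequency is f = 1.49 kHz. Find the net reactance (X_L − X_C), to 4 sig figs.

ω = 2πf = 9362 rad/s
X_L = ωL = 0.6713 Ω
X_C = 1/(ωC) = 0.3709 Ω
X = 0.6713 − 0.3709 = 0.3004 Ω

0.3004 Ω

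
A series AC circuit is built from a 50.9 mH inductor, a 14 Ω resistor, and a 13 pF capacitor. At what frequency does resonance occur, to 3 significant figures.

196 kHz

ω₀ = 1/√(LC) = 1/√(0.0509 × 1.3e-11) = 1.229e+06 rad/s
f₀ = ω₀/(2π) = 196 kHz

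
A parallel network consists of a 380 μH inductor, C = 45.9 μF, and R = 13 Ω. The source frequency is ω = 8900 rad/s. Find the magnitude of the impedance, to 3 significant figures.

X_L = ωL = 3.38 Ω
X_C = 1/(ωC) = 2.45 Ω
Parallel: admittances add. Y = 1/R + 1/(jωL) + jωC
Y = (0.0769 + j0.113) S
|Y| = 0.137 S → |Z| = 1/|Y| = 7.32 Ω, ∠Z = −∠Y = -55.7°

7.32 Ω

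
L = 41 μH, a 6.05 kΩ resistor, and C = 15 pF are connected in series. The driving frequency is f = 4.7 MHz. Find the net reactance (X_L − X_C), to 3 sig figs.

ω = 2πf = 2.953e+07 rad/s
X_L = ωL = 1210 Ω
X_C = 1/(ωC) = 2260 Ω
X = 1210 − 2260 = -1050 Ω

-1050 Ω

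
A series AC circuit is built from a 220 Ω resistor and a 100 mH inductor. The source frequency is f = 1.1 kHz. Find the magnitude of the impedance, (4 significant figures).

725.3 Ω

ω = 2πf = 6912 rad/s
X_L = ωL = 691.2 Ω
Z = 220.0 + j691.2 Ω
|Z| = √(220.0² + 691.2²) = 725.3 Ω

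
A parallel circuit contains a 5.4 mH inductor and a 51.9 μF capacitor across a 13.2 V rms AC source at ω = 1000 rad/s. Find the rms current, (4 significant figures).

1.759 A

X_L = ωL = 5.400 Ω
X_C = 1/(ωC) = 19.27 Ω
Parallel: admittances add. Y = 1/(jωL) + jωC
Y = (0 − j0.1333) S
|Y| = 0.1333 S → |Z| = 1/|Y| = 7.503 Ω, ∠Z = −∠Y = 90.00°
I = V/|Z| = 13.2/7.503 = 1.759 A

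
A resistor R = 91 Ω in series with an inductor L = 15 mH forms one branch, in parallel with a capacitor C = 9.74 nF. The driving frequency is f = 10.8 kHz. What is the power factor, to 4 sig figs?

ω = 2πf = 67860 rad/s
X_L = ωL = 1018 Ω
X_C = 1/(ωC) = 1513 Ω
Branch 1 (R+jX_L): Z₁ = 91.00 + j1018 Ω, |Z₁| = 1022 Ω
Branch 2 (−jX_C): Z₂ = −j1513 Ω
Parallel: Z = Z₁Z₂/(Z₁+Z₂), |Z| = 3071 Ω, ∠Z = 74.48°
cos φ = cos(74.48°) = 0.2676

0.2676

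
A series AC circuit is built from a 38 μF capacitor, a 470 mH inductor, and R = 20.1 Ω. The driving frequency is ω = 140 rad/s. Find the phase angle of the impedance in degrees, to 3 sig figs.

X_L = ωL = 65.8 Ω
X_C = 1/(ωC) = 188 Ω
Net reactance X = X_L − X_C = -122 Ω
Z = 20.1 − j122 Ω
|Z| = √(20.1² + 122²) = 124 Ω
∠Z = arctan(-122/20.1) = -80.7°

-80.7°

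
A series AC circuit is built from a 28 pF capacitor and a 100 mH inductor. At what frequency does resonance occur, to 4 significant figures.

95.11 kHz

ω₀ = 1/√(LC) = 1/√(0.1 × 2.8e-11) = 597600 rad/s
f₀ = ω₀/(2π) = 95.11 kHz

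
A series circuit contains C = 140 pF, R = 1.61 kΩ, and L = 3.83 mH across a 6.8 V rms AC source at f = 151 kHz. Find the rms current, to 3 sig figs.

ω = 2πf = 948800 rad/s
X_L = ωL = 3630 Ω
X_C = 1/(ωC) = 7530 Ω
Net reactance X = X_L − X_C = -3890 Ω
Z = 1610 − j3890 Ω
|Z| = √(1610² + 3890²) = 4210 Ω
I = V/|Z| = 6.8/4210 = 1.61 mA

1.61 mA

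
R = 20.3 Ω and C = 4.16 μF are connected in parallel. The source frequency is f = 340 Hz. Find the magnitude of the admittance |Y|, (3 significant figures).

ω = 2πf = 2136 rad/s
X_C = 1/(ωC) = 113 Ω
Parallel: admittances add. Y = 1/R + jωC
Y = (0.0493 + j0.00889) S
|Y| = 0.0501 S → |Z| = 1/|Y| = 20.0 Ω, ∠Z = −∠Y = -10.2°

50.1 mS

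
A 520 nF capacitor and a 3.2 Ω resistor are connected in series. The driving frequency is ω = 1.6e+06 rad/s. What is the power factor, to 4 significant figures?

0.9361

X_C = 1/(ωC) = 1.202 Ω
Z = 3.200 − j1.202 Ω
|Z| = √(3.200² + 1.202²) = 3.418 Ω
∠Z = arctan(-1.202/3.200) = -20.59°
cos φ = cos(-20.59°) = 0.9361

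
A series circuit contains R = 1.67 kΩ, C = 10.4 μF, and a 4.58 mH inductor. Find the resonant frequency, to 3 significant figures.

ω₀ = 1/√(LC) = 1/√(0.00458 × 1.04e-05) = 4582 rad/s
f₀ = ω₀/(2π) = 729 Hz

729 Hz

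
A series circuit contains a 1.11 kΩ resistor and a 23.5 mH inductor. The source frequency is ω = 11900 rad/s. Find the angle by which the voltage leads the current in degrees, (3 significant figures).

14.1°

X_L = ωL = 280 Ω
Z = 1110 + j280 Ω
|Z| = √(1110² + 280²) = 1140 Ω
∠Z = arctan(280/1110) = 14.1°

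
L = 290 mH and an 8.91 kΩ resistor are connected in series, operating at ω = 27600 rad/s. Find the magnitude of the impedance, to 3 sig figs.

12000 Ω

X_L = ωL = 8000 Ω
Z = 8910 + j8000 Ω
|Z| = √(8910² + 8000²) = 12000 Ω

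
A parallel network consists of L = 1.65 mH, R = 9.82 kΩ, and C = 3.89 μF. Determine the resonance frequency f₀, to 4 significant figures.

ω₀ = 1/√(LC) = 1/√(0.00165 × 3.89e-06) = 12480 rad/s
f₀ = ω₀/(2π) = 1.987 kHz

1.987 kHz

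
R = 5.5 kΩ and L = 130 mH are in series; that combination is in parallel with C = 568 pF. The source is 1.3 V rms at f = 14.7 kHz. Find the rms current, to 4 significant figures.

ω = 2πf = 92360 rad/s
X_L = ωL = 12010 Ω
X_C = 1/(ωC) = 19060 Ω
Branch 1 (R+jX_L): Z₁ = 5500 + j12010 Ω, |Z₁| = 13210 Ω
Branch 2 (−jX_C): Z₂ = −j19060 Ω
Parallel: Z = Z₁Z₂/(Z₁+Z₂), |Z| = 28140 Ω, ∠Z = 27.45°
I = V/|Z| = 1.3/28140 = 46.19 μA

46.19 μA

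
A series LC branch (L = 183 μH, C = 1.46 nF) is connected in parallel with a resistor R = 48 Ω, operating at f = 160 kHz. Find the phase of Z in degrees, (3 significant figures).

-5.51°

ω = 2πf = 1.005e+06 rad/s
X_L = ωL = 184 Ω
X_C = 1/(ωC) = 681 Ω
Branch 1: Z₁ = R = 48.0 Ω
Branch 2 (series LC): Z₂ = j(X_L − X_C) = −j497 Ω
Parallel: Z = Z₁Z₂/(Z₁+Z₂), |Z| = 47.8 Ω, ∠Z = -5.51°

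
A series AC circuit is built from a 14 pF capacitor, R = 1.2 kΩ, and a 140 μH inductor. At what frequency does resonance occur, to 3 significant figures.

3.59 MHz

ω₀ = 1/√(LC) = 1/√(0.00014 × 1.4e-11) = 2.259e+07 rad/s
f₀ = ω₀/(2π) = 3.59 MHz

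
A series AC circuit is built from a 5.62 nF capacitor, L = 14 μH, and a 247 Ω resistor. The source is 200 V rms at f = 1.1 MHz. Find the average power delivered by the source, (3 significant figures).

150 W

ω = 2πf = 6.912e+06 rad/s
X_L = ωL = 96.8 Ω
X_C = 1/(ωC) = 25.7 Ω
Net reactance X = X_L − X_C = 71.0 Ω
Z = 247 + j71.0 Ω
|Z| = √(247² + 71.0²) = 257 Ω
∠Z = arctan(71.0/247) = 16.0°
I = V/|Z| = 778 mA
P = VI cos φ = 200 × 0.778 × cos(16.0°) = 150 W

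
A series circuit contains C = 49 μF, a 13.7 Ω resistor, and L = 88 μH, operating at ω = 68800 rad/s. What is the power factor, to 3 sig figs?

0.922

X_L = ωL = 6.05 Ω
X_C = 1/(ωC) = 0.297 Ω
Net reactance X = X_L − X_C = 5.76 Ω
Z = 13.7 + j5.76 Ω
|Z| = √(13.7² + 5.76²) = 14.9 Ω
∠Z = arctan(5.76/13.7) = 22.8°
cos φ = cos(22.8°) = 0.922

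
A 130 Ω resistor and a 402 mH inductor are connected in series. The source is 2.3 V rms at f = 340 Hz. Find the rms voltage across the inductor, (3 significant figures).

2.27 V

ω = 2πf = 2136 rad/s
X_L = ωL = 859 Ω
Z = 130 + j859 Ω
|Z| = √(130² + 859²) = 869 Ω
I = V/|Z| = 2.65 mA
V_L = I·|Z_L| = 0.00265 × 859 = 2.27 V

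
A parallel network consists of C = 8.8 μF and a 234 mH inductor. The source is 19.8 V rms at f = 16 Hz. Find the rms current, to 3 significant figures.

ω = 2πf = 100.5 rad/s
X_L = ωL = 23.5 Ω
X_C = 1/(ωC) = 1130 Ω
Parallel: admittances add. Y = 1/(jωL) + jωC
Y = (0 − j0.0416) S
|Y| = 0.0416 S → |Z| = 1/|Y| = 24.0 Ω, ∠Z = −∠Y = 90.0°
I = V/|Z| = 19.8/24.0 = 824 mA

824 mA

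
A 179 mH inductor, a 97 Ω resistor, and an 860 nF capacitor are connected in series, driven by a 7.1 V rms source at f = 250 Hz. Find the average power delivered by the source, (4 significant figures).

22.21 mW

ω = 2πf = 1571 rad/s
X_L = ωL = 281.2 Ω
X_C = 1/(ωC) = 740.3 Ω
Net reactance X = X_L − X_C = -459.1 Ω
Z = 97.00 − j459.1 Ω
|Z| = √(97.00² + 459.1²) = 469.2 Ω
∠Z = arctan(-459.1/97.00) = -78.07°
I = V/|Z| = 15.13 mA
P = VI cos φ = 7.1 × 0.01513 × cos(-78.07°) = 22.21 mW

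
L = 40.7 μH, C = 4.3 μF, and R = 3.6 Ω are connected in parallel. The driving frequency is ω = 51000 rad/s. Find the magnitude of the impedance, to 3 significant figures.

2.62 Ω

X_L = ωL = 2.08 Ω
X_C = 1/(ωC) = 4.56 Ω
Parallel: admittances add. Y = 1/R + 1/(jωL) + jωC
Y = (0.278 − j0.262) S
|Y| = 0.382 S → |Z| = 1/|Y| = 2.62 Ω, ∠Z = −∠Y = 43.4°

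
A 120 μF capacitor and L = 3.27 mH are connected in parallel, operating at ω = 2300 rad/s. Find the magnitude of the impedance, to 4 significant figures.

X_L = ωL = 7.521 Ω
X_C = 1/(ωC) = 3.623 Ω
Parallel: admittances add. Y = 1/(jωL) + jωC
Y = (0 + j0.1430) S
|Y| = 0.1430 S → |Z| = 1/|Y| = 6.991 Ω, ∠Z = −∠Y = -90.00°

6.991 Ω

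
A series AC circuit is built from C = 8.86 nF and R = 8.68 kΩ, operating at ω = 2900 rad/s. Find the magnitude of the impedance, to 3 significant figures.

X_C = 1/(ωC) = 38900 Ω
Z = 8680 − j38900 Ω
|Z| = √(8680² + 38900²) = 39900 Ω

39900 Ω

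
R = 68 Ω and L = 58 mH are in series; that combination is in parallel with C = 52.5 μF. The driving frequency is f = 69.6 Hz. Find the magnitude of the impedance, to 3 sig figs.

ω = 2πf = 437.3 rad/s
X_L = ωL = 25.4 Ω
X_C = 1/(ωC) = 43.6 Ω
Branch 1 (R+jX_L): Z₁ = 68.0 + j25.4 Ω, |Z₁| = 72.6 Ω
Branch 2 (−jX_C): Z₂ = −j43.6 Ω
Parallel: Z = Z₁Z₂/(Z₁+Z₂), |Z| = 44.9 Ω, ∠Z = -54.6°

44.9 Ω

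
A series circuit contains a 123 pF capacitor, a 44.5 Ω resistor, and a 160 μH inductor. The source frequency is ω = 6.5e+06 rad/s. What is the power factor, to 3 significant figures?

0.207

X_L = ωL = 1040 Ω
X_C = 1/(ωC) = 1250 Ω
Net reactance X = X_L − X_C = -211 Ω
Z = 44.5 − j211 Ω
|Z| = √(44.5² + 211²) = 215 Ω
∠Z = arctan(-211/44.5) = -78.1°
cos φ = cos(-78.1°) = 0.207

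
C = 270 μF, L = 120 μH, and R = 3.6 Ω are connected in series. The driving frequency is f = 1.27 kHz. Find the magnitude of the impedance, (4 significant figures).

ω = 2πf = 7980 rad/s
X_L = ωL = 0.9576 Ω
X_C = 1/(ωC) = 0.4641 Ω
Net reactance X = X_L − X_C = 0.4934 Ω
Z = 3.600 + j0.4934 Ω
|Z| = √(3.600² + 0.4934²) = 3.634 Ω

3.634 Ω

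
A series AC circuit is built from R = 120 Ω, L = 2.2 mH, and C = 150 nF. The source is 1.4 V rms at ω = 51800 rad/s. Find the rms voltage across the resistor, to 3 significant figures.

1.39 V

X_L = ωL = 114 Ω
X_C = 1/(ωC) = 129 Ω
Net reactance X = X_L − X_C = -14.7 Ω
Z = 120 − j14.7 Ω
|Z| = √(120² + 14.7²) = 121 Ω
I = V/|Z| = 11.6 mA
V_R = I·|Z_R| = 0.0116 × 120 = 1.39 V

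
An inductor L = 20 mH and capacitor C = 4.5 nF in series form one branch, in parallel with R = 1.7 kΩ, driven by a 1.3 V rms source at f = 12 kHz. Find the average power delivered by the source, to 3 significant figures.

994 μW

ω = 2πf = 75400 rad/s
X_L = ωL = 1510 Ω
X_C = 1/(ωC) = 2950 Ω
Branch 1: Z₁ = R = 1700 Ω
Branch 2 (series LC): Z₂ = j(X_L − X_C) = −j1440 Ω
Parallel: Z = Z₁Z₂/(Z₁+Z₂), |Z| = 1100 Ω, ∠Z = -49.7°
I = V/|Z| = 1.18 mA
P = VI cos φ = 1.3 × 0.00118 × cos(-49.7°) = 994 μW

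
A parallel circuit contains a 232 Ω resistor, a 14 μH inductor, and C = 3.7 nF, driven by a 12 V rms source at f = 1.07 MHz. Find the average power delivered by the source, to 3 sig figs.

ω = 2πf = 6.723e+06 rad/s
X_L = ωL = 94.1 Ω
X_C = 1/(ωC) = 40.2 Ω
Parallel: admittances add. Y = 1/R + 1/(jωL) + jωC
Y = (0.00431 + j0.0143) S
|Y| = 0.0149 S → |Z| = 1/|Y| = 67.2 Ω, ∠Z = −∠Y = -73.2°
I = V/|Z| = 179 mA
P = VI cos φ = 12 × 0.179 × cos(-73.2°) = 621 mW

621 mW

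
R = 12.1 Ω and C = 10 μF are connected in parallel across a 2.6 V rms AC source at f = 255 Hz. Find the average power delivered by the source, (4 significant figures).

558.7 mW

ω = 2πf = 1602 rad/s
X_C = 1/(ωC) = 62.41 Ω
Parallel: admittances add. Y = 1/R + jωC
Y = (0.08264 + j0.01602) S
|Y| = 0.08418 S → |Z| = 1/|Y| = 11.88 Ω, ∠Z = −∠Y = -10.97°
I = V/|Z| = 218.9 mA
P = VI cos φ = 2.6 × 0.2189 × cos(-10.97°) = 558.7 mW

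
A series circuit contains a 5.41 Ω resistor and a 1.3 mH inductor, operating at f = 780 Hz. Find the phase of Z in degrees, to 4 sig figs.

ω = 2πf = 4901 rad/s
X_L = ωL = 6.371 Ω
Z = 5.410 + j6.371 Ω
|Z| = √(5.410² + 6.371²) = 8.358 Ω
∠Z = arctan(6.371/5.410) = 49.66°

49.66°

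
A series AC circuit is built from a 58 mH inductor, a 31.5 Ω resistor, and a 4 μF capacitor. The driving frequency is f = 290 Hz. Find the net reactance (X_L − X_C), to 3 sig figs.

ω = 2πf = 1822 rad/s
X_L = ωL = 106 Ω
X_C = 1/(ωC) = 137 Ω
X = 106 − 137 = -31.5 Ω

-31.5 Ω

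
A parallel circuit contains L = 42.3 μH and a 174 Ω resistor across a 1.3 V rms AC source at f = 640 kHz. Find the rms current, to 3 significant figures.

10.7 mA

ω = 2πf = 4.021e+06 rad/s
X_L = ωL = 170 Ω
Parallel: admittances add. Y = 1/R + 1/(jωL)
Y = (0.00575 − j0.00588) S
|Y| = 0.00822 S → |Z| = 1/|Y| = 122 Ω, ∠Z = −∠Y = 45.6°
I = V/|Z| = 1.3/122 = 10.7 mA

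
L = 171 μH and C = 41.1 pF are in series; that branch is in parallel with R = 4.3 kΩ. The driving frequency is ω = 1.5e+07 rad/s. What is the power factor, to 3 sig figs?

0.214

X_L = ωL = 2560 Ω
X_C = 1/(ωC) = 1620 Ω
Branch 1: Z₁ = R = 4300 Ω
Branch 2 (series LC): Z₂ = j(X_L − X_C) = j943 Ω
Parallel: Z = Z₁Z₂/(Z₁+Z₂), |Z| = 921 Ω, ∠Z = 77.6°
cos φ = cos(77.6°) = 0.214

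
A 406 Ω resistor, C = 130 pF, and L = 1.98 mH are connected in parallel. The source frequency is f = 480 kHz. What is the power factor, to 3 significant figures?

ω = 2πf = 3.016e+06 rad/s
X_L = ωL = 5970 Ω
X_C = 1/(ωC) = 2550 Ω
Parallel: admittances add. Y = 1/R + 1/(jωL) + jωC
Y = (0.00246 + j0.000225) S
|Y| = 0.00247 S → |Z| = 1/|Y| = 404 Ω, ∠Z = −∠Y = -5.21°
cos φ = cos(-5.21°) = 0.996

0.996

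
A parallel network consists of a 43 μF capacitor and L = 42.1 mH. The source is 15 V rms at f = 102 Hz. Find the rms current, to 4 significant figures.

142.6 mA

ω = 2πf = 640.9 rad/s
X_L = ωL = 26.98 Ω
X_C = 1/(ωC) = 36.29 Ω
Parallel: admittances add. Y = 1/(jωL) + jωC
Y = (0 − j0.009505) S
|Y| = 0.009505 S → |Z| = 1/|Y| = 105.2 Ω, ∠Z = −∠Y = 90.00°
I = V/|Z| = 15/105.2 = 142.6 mA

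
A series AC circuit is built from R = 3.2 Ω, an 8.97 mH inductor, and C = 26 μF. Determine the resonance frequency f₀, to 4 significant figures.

ω₀ = 1/√(LC) = 1/√(0.00897 × 2.6e-05) = 2071 rad/s
f₀ = ω₀/(2π) = 329.6 Hz

329.6 Hz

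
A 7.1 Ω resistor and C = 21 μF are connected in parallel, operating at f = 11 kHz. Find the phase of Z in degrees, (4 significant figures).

ω = 2πf = 69120 rad/s
X_C = 1/(ωC) = 0.6890 Ω
Parallel: admittances add. Y = 1/R + jωC
Y = (0.1408 + j1.451) S
|Y| = 1.458 S → |Z| = 1/|Y| = 0.6858 Ω, ∠Z = −∠Y = -84.46°

-84.46°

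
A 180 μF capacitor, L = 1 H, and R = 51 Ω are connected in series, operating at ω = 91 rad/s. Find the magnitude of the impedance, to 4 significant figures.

59.14 Ω

X_L = ωL = 91.00 Ω
X_C = 1/(ωC) = 61.05 Ω
Net reactance X = X_L − X_C = 29.95 Ω
Z = 51.00 + j29.95 Ω
|Z| = √(51.00² + 29.95²) = 59.14 Ω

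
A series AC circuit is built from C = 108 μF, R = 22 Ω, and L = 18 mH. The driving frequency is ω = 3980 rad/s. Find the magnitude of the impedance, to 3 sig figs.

72.7 Ω

X_L = ωL = 71.6 Ω
X_C = 1/(ωC) = 2.33 Ω
Net reactance X = X_L − X_C = 69.3 Ω
Z = 22.0 + j69.3 Ω
|Z| = √(22.0² + 69.3²) = 72.7 Ω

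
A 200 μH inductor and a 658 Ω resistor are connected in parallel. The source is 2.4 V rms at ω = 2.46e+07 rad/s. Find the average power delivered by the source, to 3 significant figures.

X_L = ωL = 4920 Ω
Parallel: admittances add. Y = 1/R + 1/(jωL)
Y = (0.00152 − j0.000203) S
|Y| = 0.00153 S → |Z| = 1/|Y| = 652 Ω, ∠Z = −∠Y = 7.62°
I = V/|Z| = 3.68 mA
P = VI cos φ = 2.4 × 0.00368 × cos(7.62°) = 8.75 mW

8.75 mW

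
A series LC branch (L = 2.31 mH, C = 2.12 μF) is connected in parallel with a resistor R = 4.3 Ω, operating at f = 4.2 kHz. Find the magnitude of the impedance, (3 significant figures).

ω = 2πf = 26390 rad/s
X_L = ωL = 61.0 Ω
X_C = 1/(ωC) = 17.9 Ω
Branch 1: Z₁ = R = 4.30 Ω
Branch 2 (series LC): Z₂ = j(X_L − X_C) = j43.1 Ω
Parallel: Z = Z₁Z₂/(Z₁+Z₂), |Z| = 4.28 Ω, ∠Z = 5.70°

4.28 Ω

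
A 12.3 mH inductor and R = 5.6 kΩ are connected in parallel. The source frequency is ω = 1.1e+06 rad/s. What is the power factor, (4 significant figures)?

0.9240

X_L = ωL = 13530 Ω
Parallel: admittances add. Y = 1/R + 1/(jωL)
Y = (0.0001786 − j7.391e-05) S
|Y| = 0.0001933 S → |Z| = 1/|Y| = 5174 Ω, ∠Z = −∠Y = 22.48°
cos φ = cos(22.48°) = 0.9240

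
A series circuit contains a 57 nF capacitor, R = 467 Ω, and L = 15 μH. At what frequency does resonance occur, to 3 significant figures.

ω₀ = 1/√(LC) = 1/√(1.5e-05 × 5.7e-08) = 1.081e+06 rad/s
f₀ = ω₀/(2π) = 172 kHz

172 kHz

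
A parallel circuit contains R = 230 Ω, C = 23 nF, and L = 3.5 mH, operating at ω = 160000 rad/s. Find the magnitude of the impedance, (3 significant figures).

211 Ω

X_L = ωL = 560 Ω
X_C = 1/(ωC) = 272 Ω
Parallel: admittances add. Y = 1/R + 1/(jωL) + jωC
Y = (0.00435 + j0.00189) S
|Y| = 0.00474 S → |Z| = 1/|Y| = 211 Ω, ∠Z = −∠Y = -23.5°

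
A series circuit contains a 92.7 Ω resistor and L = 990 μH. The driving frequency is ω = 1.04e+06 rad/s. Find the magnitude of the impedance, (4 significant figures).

1034 Ω

X_L = ωL = 1030 Ω
Z = 92.70 + j1030 Ω
|Z| = √(92.70² + 1030²) = 1034 Ω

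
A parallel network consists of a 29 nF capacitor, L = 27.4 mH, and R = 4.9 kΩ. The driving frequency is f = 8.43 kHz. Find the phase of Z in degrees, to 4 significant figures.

ω = 2πf = 52970 rad/s
X_L = ωL = 1451 Ω
X_C = 1/(ωC) = 651.0 Ω
Parallel: admittances add. Y = 1/R + 1/(jωL) + jωC
Y = (0.0002041 + j0.0008470) S
|Y| = 0.0008713 S → |Z| = 1/|Y| = 1148 Ω, ∠Z = −∠Y = -76.45°

-76.45°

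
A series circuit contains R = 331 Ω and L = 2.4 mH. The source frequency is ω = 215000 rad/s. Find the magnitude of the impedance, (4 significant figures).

613.0 Ω

X_L = ωL = 516.0 Ω
Z = 331.0 + j516.0 Ω
|Z| = √(331.0² + 516.0²) = 613.0 Ω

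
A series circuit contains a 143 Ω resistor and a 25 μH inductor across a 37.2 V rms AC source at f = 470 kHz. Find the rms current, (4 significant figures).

ω = 2πf = 2.953e+06 rad/s
X_L = ωL = 73.83 Ω
Z = 143.0 + j73.83 Ω
|Z| = √(143.0² + 73.83²) = 160.9 Ω
I = V/|Z| = 37.2/160.9 = 231.2 mA

231.2 mA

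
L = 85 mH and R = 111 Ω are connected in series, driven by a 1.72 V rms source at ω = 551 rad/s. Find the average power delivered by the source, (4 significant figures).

22.62 mW

X_L = ωL = 46.84 Ω
Z = 111.0 + j46.84 Ω
|Z| = √(111.0² + 46.84²) = 120.5 Ω
∠Z = arctan(46.84/111.0) = 22.88°
I = V/|Z| = 14.28 mA
P = VI cos φ = 1.72 × 0.01428 × cos(22.88°) = 22.62 mW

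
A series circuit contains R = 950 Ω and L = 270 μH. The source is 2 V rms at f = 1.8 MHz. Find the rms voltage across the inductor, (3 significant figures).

1.91 V

ω = 2πf = 1.131e+07 rad/s
X_L = ωL = 3050 Ω
Z = 950 + j3050 Ω
|Z| = √(950² + 3050²) = 3200 Ω
I = V/|Z| = 625 μA
V_L = I·|Z_L| = 0.000625 × 3050 = 1.91 V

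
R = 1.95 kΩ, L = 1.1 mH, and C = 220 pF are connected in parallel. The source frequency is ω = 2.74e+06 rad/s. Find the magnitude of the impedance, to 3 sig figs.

X_L = ωL = 3010 Ω
X_C = 1/(ωC) = 1660 Ω
Parallel: admittances add. Y = 1/R + 1/(jωL) + jωC
Y = (0.000513 + j0.000271) S
|Y| = 0.000580 S → |Z| = 1/|Y| = 1720 Ω, ∠Z = −∠Y = -27.9°

1720 Ω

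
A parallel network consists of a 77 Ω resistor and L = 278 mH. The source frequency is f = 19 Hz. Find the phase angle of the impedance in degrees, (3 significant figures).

66.7°

ω = 2πf = 119.4 rad/s
X_L = ωL = 33.2 Ω
Parallel: admittances add. Y = 1/R + 1/(jωL)
Y = (0.0130 − j0.0301) S
|Y| = 0.0328 S → |Z| = 1/|Y| = 30.5 Ω, ∠Z = −∠Y = 66.7°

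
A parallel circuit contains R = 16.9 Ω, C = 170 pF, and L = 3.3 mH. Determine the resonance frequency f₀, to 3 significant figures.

ω₀ = 1/√(LC) = 1/√(0.0033 × 1.7e-10) = 1.335e+06 rad/s
f₀ = ω₀/(2π) = 212 kHz

212 kHz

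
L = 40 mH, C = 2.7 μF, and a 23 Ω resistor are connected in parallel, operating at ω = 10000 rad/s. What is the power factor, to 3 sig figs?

X_L = ωL = 400 Ω
X_C = 1/(ωC) = 37.0 Ω
Parallel: admittances add. Y = 1/R + 1/(jωL) + jωC
Y = (0.0435 + j0.0245) S
|Y| = 0.0499 S → |Z| = 1/|Y| = 20.0 Ω, ∠Z = −∠Y = -29.4°
cos φ = cos(-29.4°) = 0.871

0.871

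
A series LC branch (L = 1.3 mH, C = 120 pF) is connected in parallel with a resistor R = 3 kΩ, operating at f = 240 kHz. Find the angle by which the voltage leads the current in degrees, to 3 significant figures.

ω = 2πf = 1.508e+06 rad/s
X_L = ωL = 1960 Ω
X_C = 1/(ωC) = 5530 Ω
Branch 1: Z₁ = R = 3000 Ω
Branch 2 (series LC): Z₂ = j(X_L − X_C) = −j3570 Ω
Parallel: Z = Z₁Z₂/(Z₁+Z₂), |Z| = 2300 Ω, ∠Z = -40.1°

-40.1°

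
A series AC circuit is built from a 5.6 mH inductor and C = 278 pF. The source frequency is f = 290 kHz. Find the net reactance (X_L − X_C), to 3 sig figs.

ω = 2πf = 1.822e+06 rad/s
X_L = ωL = 10200 Ω
X_C = 1/(ωC) = 1970 Ω
X = 10200 − 1970 = 8230 Ω

8230 Ω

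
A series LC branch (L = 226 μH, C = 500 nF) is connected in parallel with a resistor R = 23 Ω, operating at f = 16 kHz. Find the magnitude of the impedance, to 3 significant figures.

ω = 2πf = 100500 rad/s
X_L = ωL = 22.7 Ω
X_C = 1/(ωC) = 19.9 Ω
Branch 1: Z₁ = R = 23.0 Ω
Branch 2 (series LC): Z₂ = j(X_L − X_C) = j2.83 Ω
Parallel: Z = Z₁Z₂/(Z₁+Z₂), |Z| = 2.80 Ω, ∠Z = 83.0°

2.80 Ω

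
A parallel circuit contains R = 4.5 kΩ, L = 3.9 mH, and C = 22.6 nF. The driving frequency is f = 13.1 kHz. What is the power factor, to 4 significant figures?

ω = 2πf = 82310 rad/s
X_L = ωL = 321.0 Ω
X_C = 1/(ωC) = 537.6 Ω
Parallel: admittances add. Y = 1/R + 1/(jωL) + jωC
Y = (0.0002222 − j0.001255) S
|Y| = 0.001275 S → |Z| = 1/|Y| = 784.6 Ω, ∠Z = −∠Y = 79.96°
cos φ = cos(79.96°) = 0.1744

0.1744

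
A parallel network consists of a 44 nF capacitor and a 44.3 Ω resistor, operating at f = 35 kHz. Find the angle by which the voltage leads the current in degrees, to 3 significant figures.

-23.2°

ω = 2πf = 219900 rad/s
X_C = 1/(ωC) = 103 Ω
Parallel: admittances add. Y = 1/R + jωC
Y = (0.0226 + j0.00968) S
|Y| = 0.0246 S → |Z| = 1/|Y| = 40.7 Ω, ∠Z = −∠Y = -23.2°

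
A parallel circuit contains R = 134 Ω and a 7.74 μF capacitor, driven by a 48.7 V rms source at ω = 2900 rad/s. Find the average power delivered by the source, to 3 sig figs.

X_C = 1/(ωC) = 44.6 Ω
Parallel: admittances add. Y = 1/R + jωC
Y = (0.00746 + j0.0224) S
|Y| = 0.0237 S → |Z| = 1/|Y| = 42.3 Ω, ∠Z = −∠Y = -71.6°
I = V/|Z| = 1.15 A
P = VI cos φ = 48.7 × 1.15 × cos(-71.6°) = 17.7 W

17.7 W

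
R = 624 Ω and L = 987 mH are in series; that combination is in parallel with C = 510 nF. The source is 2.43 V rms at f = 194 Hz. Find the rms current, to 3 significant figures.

829 μA

ω = 2πf = 1219 rad/s
X_L = ωL = 1200 Ω
X_C = 1/(ωC) = 1610 Ω
Branch 1 (R+jX_L): Z₁ = 624 + j1200 Ω, |Z₁| = 1360 Ω
Branch 2 (−jX_C): Z₂ = −j1610 Ω
Parallel: Z = Z₁Z₂/(Z₁+Z₂), |Z| = 2930 Ω, ∠Z = 5.60°
I = V/|Z| = 2.43/2930 = 829 μA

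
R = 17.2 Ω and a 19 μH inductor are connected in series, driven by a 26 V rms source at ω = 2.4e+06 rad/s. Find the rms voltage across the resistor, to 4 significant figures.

9.176 V

X_L = ωL = 45.60 Ω
Z = 17.20 + j45.60 Ω
|Z| = √(17.20² + 45.60²) = 48.74 Ω
I = V/|Z| = 533.5 mA
V_R = I·|Z_R| = 0.5335 × 17.20 = 9.176 V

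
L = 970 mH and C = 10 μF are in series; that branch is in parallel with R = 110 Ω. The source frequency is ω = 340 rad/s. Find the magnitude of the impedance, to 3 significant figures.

33.9 Ω

X_L = ωL = 330 Ω
X_C = 1/(ωC) = 294 Ω
Branch 1: Z₁ = R = 110 Ω
Branch 2 (series LC): Z₂ = j(X_L − X_C) = j35.7 Ω
Parallel: Z = Z₁Z₂/(Z₁+Z₂), |Z| = 33.9 Ω, ∠Z = 72.0°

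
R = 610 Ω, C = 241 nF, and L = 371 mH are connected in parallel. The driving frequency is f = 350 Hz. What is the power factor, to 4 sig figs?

0.9205

ω = 2πf = 2199 rad/s
X_L = ωL = 815.9 Ω
X_C = 1/(ωC) = 1887 Ω
Parallel: admittances add. Y = 1/R + 1/(jωL) + jωC
Y = (0.001639 − j0.0006957) S
|Y| = 0.001781 S → |Z| = 1/|Y| = 561.5 Ω, ∠Z = −∠Y = 23.00°
cos φ = cos(23.00°) = 0.9205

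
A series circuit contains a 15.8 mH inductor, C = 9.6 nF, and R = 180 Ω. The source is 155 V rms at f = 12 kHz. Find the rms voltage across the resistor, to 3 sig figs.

ω = 2πf = 75400 rad/s
X_L = ωL = 1190 Ω
X_C = 1/(ωC) = 1380 Ω
Net reactance X = X_L − X_C = -190 Ω
Z = 180 − j190 Ω
|Z| = √(180² + 190²) = 262 Ω
I = V/|Z| = 592 mA
V_R = I·|Z_R| = 0.592 × 180 = 107 V

107 V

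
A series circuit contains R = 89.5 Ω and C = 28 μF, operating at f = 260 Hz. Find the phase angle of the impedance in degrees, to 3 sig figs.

-13.7°

ω = 2πf = 1634 rad/s
X_C = 1/(ωC) = 21.9 Ω
Z = 89.5 − j21.9 Ω
|Z| = √(89.5² + 21.9²) = 92.1 Ω
∠Z = arctan(-21.9/89.5) = -13.7°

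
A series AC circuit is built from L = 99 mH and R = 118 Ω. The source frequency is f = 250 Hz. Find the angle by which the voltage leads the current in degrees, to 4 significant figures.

ω = 2πf = 1571 rad/s
X_L = ωL = 155.5 Ω
Z = 118.0 + j155.5 Ω
|Z| = √(118.0² + 155.5²) = 195.2 Ω
∠Z = arctan(155.5/118.0) = 52.81°

52.81°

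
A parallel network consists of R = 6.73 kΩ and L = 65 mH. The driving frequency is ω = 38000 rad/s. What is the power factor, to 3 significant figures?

X_L = ωL = 2470 Ω
Parallel: admittances add. Y = 1/R + 1/(jωL)
Y = (0.000149 − j0.000405) S
|Y| = 0.000431 S → |Z| = 1/|Y| = 2320 Ω, ∠Z = −∠Y = 69.8°
cos φ = cos(69.8°) = 0.345

0.345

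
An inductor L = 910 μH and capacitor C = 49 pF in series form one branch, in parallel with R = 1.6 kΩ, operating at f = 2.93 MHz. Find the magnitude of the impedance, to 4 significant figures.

ω = 2πf = 1.841e+07 rad/s
X_L = ωL = 16750 Ω
X_C = 1/(ωC) = 1109 Ω
Branch 1: Z₁ = R = 1600 Ω
Branch 2 (series LC): Z₂ = j(X_L − X_C) = j15640 Ω
Parallel: Z = Z₁Z₂/(Z₁+Z₂), |Z| = 1592 Ω, ∠Z = 5.840°

1592 Ω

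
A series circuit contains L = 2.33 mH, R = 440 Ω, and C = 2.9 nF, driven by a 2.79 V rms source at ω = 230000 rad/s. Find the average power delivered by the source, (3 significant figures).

X_L = ωL = 536 Ω
X_C = 1/(ωC) = 1500 Ω
Net reactance X = X_L − X_C = -963 Ω
Z = 440 − j963 Ω
|Z| = √(440² + 963²) = 1060 Ω
∠Z = arctan(-963/440) = -65.5°
I = V/|Z| = 2.63 mA
P = VI cos φ = 2.79 × 0.00263 × cos(-65.5°) = 3.05 mW

3.05 mW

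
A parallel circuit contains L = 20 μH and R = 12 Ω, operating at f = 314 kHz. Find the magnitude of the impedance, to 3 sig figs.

11.5 Ω

ω = 2πf = 1.973e+06 rad/s
X_L = ωL = 39.5 Ω
Parallel: admittances add. Y = 1/R + 1/(jωL)
Y = (0.0833 − j0.0253) S
|Y| = 0.0871 S → |Z| = 1/|Y| = 11.5 Ω, ∠Z = −∠Y = 16.9°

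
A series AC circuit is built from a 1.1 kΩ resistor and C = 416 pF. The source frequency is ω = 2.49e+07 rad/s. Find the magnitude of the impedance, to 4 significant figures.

1104 Ω

X_C = 1/(ωC) = 96.54 Ω
Z = 1100 − j96.54 Ω
|Z| = √(1100² + 96.54²) = 1104 Ω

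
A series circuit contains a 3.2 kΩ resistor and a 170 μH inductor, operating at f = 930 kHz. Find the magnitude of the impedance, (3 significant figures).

ω = 2πf = 5.843e+06 rad/s
X_L = ωL = 993 Ω
Z = 3200 + j993 Ω
|Z| = √(3200² + 993²) = 3350 Ω

3350 Ω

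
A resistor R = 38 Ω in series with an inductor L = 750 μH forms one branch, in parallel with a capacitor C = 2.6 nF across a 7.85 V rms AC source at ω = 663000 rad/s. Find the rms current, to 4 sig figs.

2.474 mA

X_L = ωL = 497.2 Ω
X_C = 1/(ωC) = 580.1 Ω
Branch 1 (R+jX_L): Z₁ = 38.00 + j497.2 Ω, |Z₁| = 498.7 Ω
Branch 2 (−jX_C): Z₂ = −j580.1 Ω
Parallel: Z = Z₁Z₂/(Z₁+Z₂), |Z| = 3174 Ω, ∠Z = 60.99°
I = V/|Z| = 7.85/3174 = 2.474 mA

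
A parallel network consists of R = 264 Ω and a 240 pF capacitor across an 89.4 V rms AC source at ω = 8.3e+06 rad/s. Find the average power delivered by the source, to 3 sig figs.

30.3 W

X_C = 1/(ωC) = 502 Ω
Parallel: admittances add. Y = 1/R + jωC
Y = (0.00379 + j0.00199) S
|Y| = 0.00428 S → |Z| = 1/|Y| = 234 Ω, ∠Z = −∠Y = -27.7°
I = V/|Z| = 383 mA
P = VI cos φ = 89.4 × 0.383 × cos(-27.7°) = 30.3 W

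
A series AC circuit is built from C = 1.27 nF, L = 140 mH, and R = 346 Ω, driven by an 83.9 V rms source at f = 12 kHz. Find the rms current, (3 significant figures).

ω = 2πf = 75400 rad/s
X_L = ωL = 10600 Ω
X_C = 1/(ωC) = 10400 Ω
Net reactance X = X_L − X_C = 113 Ω
Z = 346 + j113 Ω
|Z| = √(346² + 113²) = 364 Ω
I = V/|Z| = 83.9/364 = 231 mA

231 mA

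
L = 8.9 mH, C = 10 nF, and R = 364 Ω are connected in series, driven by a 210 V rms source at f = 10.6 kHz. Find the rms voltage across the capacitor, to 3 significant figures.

322 V

ω = 2πf = 66600 rad/s
X_L = ωL = 593 Ω
X_C = 1/(ωC) = 1500 Ω
Net reactance X = X_L − X_C = -909 Ω
Z = 364 − j909 Ω
|Z| = √(364² + 909²) = 979 Ω
I = V/|Z| = 215 mA
V_C = I·|Z_C| = 0.215 × 1500 = 322 V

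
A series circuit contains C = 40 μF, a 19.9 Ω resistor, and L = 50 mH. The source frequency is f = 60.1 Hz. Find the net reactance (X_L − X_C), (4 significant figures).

ω = 2πf = 377.6 rad/s
X_L = ωL = 18.88 Ω
X_C = 1/(ωC) = 66.20 Ω
X = 18.88 − 66.20 = -47.32 Ω

-47.32 Ω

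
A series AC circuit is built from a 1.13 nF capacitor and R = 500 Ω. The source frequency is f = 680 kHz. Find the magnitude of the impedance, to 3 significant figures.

ω = 2πf = 4.273e+06 rad/s
X_C = 1/(ωC) = 207 Ω
Z = 500 − j207 Ω
|Z| = √(500² + 207²) = 541 Ω

541 Ω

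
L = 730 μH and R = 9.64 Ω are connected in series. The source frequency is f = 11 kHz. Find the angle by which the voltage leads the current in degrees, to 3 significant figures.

ω = 2πf = 69120 rad/s
X_L = ωL = 50.5 Ω
Z = 9.64 + j50.5 Ω
|Z| = √(9.64² + 50.5²) = 51.4 Ω
∠Z = arctan(50.5/9.64) = 79.2°

79.2°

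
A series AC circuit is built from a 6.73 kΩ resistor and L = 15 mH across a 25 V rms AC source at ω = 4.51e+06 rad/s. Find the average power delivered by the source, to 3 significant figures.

X_L = ωL = 67600 Ω
Z = 6730 + j67600 Ω
|Z| = √(6730² + 67600²) = 68000 Ω
∠Z = arctan(67600/6730) = 84.3°
I = V/|Z| = 368 μA
P = VI cos φ = 25 × 0.000368 × cos(84.3°) = 910 μW

910 μW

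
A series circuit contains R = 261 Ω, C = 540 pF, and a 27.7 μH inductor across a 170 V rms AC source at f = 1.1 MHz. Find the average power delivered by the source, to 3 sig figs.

102 W

ω = 2πf = 6.912e+06 rad/s
X_L = ωL = 191 Ω
X_C = 1/(ωC) = 268 Ω
Net reactance X = X_L − X_C = -76.5 Ω
Z = 261 − j76.5 Ω
|Z| = √(261² + 76.5²) = 272 Ω
∠Z = arctan(-76.5/261) = -16.3°
I = V/|Z| = 625 mA
P = VI cos φ = 170 × 0.625 × cos(-16.3°) = 102 W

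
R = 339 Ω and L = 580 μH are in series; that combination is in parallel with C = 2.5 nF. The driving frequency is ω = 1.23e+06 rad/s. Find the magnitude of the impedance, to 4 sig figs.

498.4 Ω

X_L = ωL = 713.4 Ω
X_C = 1/(ωC) = 325.2 Ω
Branch 1 (R+jX_L): Z₁ = 339.0 + j713.4 Ω, |Z₁| = 789.8 Ω
Branch 2 (−jX_C): Z₂ = −j325.2 Ω
Parallel: Z = Z₁Z₂/(Z₁+Z₂), |Z| = 498.4 Ω, ∠Z = -74.29°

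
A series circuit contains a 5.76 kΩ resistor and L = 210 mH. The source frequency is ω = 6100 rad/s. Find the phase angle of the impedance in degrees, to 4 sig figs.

X_L = ωL = 1281 Ω
Z = 5760 + j1281 Ω
|Z| = √(5760² + 1281²) = 5901 Ω
∠Z = arctan(1281/5760) = 12.54°

12.54°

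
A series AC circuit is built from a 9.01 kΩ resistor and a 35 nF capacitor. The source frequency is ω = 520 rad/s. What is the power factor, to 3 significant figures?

0.162

X_C = 1/(ωC) = 54900 Ω
Z = 9010 − j54900 Ω
|Z| = √(9010² + 54900²) = 55700 Ω
∠Z = arctan(-54900/9010) = -80.7°
cos φ = cos(-80.7°) = 0.162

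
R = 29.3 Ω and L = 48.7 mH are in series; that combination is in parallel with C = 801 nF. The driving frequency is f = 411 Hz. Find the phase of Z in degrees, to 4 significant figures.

72.20°

ω = 2πf = 2582 rad/s
X_L = ωL = 125.8 Ω
X_C = 1/(ωC) = 483.4 Ω
Branch 1 (R+jX_L): Z₁ = 29.30 + j125.8 Ω, |Z₁| = 129.1 Ω
Branch 2 (−jX_C): Z₂ = −j483.4 Ω
Parallel: Z = Z₁Z₂/(Z₁+Z₂), |Z| = 174.0 Ω, ∠Z = 72.20°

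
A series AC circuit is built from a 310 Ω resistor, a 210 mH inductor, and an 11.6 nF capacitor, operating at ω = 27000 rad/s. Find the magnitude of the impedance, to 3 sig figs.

X_L = ωL = 5670 Ω
X_C = 1/(ωC) = 3190 Ω
Net reactance X = X_L − X_C = 2480 Ω
Z = 310 + j2480 Ω
|Z| = √(310² + 2480²) = 2500 Ω

2500 Ω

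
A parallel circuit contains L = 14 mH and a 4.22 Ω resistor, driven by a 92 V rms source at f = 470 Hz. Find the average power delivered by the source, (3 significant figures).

ω = 2πf = 2953 rad/s
X_L = ωL = 41.3 Ω
Parallel: admittances add. Y = 1/R + 1/(jωL)
Y = (0.237 − j0.0242) S
|Y| = 0.238 S → |Z| = 1/|Y| = 4.20 Ω, ∠Z = −∠Y = 5.83°
I = V/|Z| = 21.9 A
P = VI cos φ = 92 × 21.9 × cos(5.83°) = 2.01 kW

2.01 kW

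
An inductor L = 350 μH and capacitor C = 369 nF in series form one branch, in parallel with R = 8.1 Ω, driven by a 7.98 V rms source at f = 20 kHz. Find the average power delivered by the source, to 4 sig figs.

7.862 W

ω = 2πf = 125700 rad/s
X_L = ωL = 43.98 Ω
X_C = 1/(ωC) = 21.57 Ω
Branch 1: Z₁ = R = 8.100 Ω
Branch 2 (series LC): Z₂ = j(X_L − X_C) = j22.42 Ω
Parallel: Z = Z₁Z₂/(Z₁+Z₂), |Z| = 7.618 Ω, ∠Z = 19.87°
I = V/|Z| = 1.048 A
P = VI cos φ = 7.98 × 1.048 × cos(19.87°) = 7.862 W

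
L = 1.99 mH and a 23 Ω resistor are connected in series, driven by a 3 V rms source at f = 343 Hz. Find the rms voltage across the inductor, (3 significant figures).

ω = 2πf = 2155 rad/s
X_L = ωL = 4.29 Ω
Z = 23.0 + j4.29 Ω
|Z| = √(23.0² + 4.29²) = 23.4 Ω
I = V/|Z| = 128 mA
V_L = I·|Z_L| = 0.128 × 4.29 = 0.550 V

0.550 V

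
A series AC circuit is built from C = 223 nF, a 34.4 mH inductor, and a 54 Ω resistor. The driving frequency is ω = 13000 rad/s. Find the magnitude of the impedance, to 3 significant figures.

116 Ω

X_L = ωL = 447 Ω
X_C = 1/(ωC) = 345 Ω
Net reactance X = X_L − X_C = 102 Ω
Z = 54.0 + j102 Ω
|Z| = √(54.0² + 102²) = 116 Ω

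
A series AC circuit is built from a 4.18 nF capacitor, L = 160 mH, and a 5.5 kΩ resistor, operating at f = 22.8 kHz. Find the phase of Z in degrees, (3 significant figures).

75.5°

ω = 2πf = 143300 rad/s
X_L = ωL = 22900 Ω
X_C = 1/(ωC) = 1670 Ω
Net reactance X = X_L − X_C = 21300 Ω
Z = 5500 + j21300 Ω
|Z| = √(5500² + 21300²) = 22000 Ω
∠Z = arctan(21300/5500) = 75.5°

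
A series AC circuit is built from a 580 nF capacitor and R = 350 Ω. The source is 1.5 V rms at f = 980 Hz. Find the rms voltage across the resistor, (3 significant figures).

1.17 V

ω = 2πf = 6158 rad/s
X_C = 1/(ωC) = 280 Ω
Z = 350 − j280 Ω
|Z| = √(350² + 280²) = 448 Ω
I = V/|Z| = 3.35 mA
V_R = I·|Z_R| = 0.00335 × 350 = 1.17 V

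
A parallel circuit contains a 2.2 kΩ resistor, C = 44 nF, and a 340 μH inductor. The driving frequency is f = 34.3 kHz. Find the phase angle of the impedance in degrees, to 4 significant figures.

ω = 2πf = 215500 rad/s
X_L = ωL = 73.27 Ω
X_C = 1/(ωC) = 105.5 Ω
Parallel: admittances add. Y = 1/R + 1/(jωL) + jωC
Y = (0.0004545 − j0.004165) S
|Y| = 0.004189 S → |Z| = 1/|Y| = 238.7 Ω, ∠Z = −∠Y = 83.77°

83.77°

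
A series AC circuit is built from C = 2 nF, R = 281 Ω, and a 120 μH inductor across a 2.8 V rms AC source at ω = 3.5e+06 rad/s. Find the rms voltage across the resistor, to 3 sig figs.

X_L = ωL = 420 Ω
X_C = 1/(ωC) = 143 Ω
Net reactance X = X_L − X_C = 277 Ω
Z = 281 + j277 Ω
|Z| = √(281² + 277²) = 395 Ω
I = V/|Z| = 7.09 mA
V_R = I·|Z_R| = 0.00709 × 281 = 1.99 V

1.99 V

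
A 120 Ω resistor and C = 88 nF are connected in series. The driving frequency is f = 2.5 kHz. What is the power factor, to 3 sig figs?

ω = 2πf = 15710 rad/s
X_C = 1/(ωC) = 723 Ω
Z = 120 − j723 Ω
|Z| = √(120² + 723²) = 733 Ω
∠Z = arctan(-723/120) = -80.6°
cos φ = cos(-80.6°) = 0.164

0.164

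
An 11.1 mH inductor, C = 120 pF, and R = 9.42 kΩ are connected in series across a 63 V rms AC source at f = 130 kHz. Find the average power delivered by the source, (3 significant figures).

ω = 2πf = 816800 rad/s
X_L = ωL = 9070 Ω
X_C = 1/(ωC) = 10200 Ω
Net reactance X = X_L − X_C = -1140 Ω
Z = 9420 − j1140 Ω
|Z| = √(9420² + 1140²) = 9490 Ω
∠Z = arctan(-1140/9420) = -6.87°
I = V/|Z| = 6.64 mA
P = VI cos φ = 63 × 0.00664 × cos(-6.87°) = 415 mW

415 mW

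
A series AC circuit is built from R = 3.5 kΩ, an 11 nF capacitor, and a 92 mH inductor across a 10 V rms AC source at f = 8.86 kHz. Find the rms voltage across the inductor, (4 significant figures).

10.36 V

ω = 2πf = 55670 rad/s
X_L = ωL = 5122 Ω
X_C = 1/(ωC) = 1633 Ω
Net reactance X = X_L − X_C = 3489 Ω
Z = 3500 + j3489 Ω
|Z| = √(3500² + 3489²) = 4942 Ω
I = V/|Z| = 2.024 mA
V_L = I·|Z_L| = 0.002024 × 5122 = 10.36 V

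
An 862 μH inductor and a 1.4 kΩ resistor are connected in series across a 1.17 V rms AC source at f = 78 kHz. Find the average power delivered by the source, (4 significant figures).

ω = 2πf = 490100 rad/s
X_L = ωL = 422.5 Ω
Z = 1400 + j422.5 Ω
|Z| = √(1400² + 422.5²) = 1462 Ω
∠Z = arctan(422.5/1400) = 16.79°
I = V/|Z| = 800.1 μA
P = VI cos φ = 1.17 × 0.0008001 × cos(16.79°) = 896.2 μW

896.2 μW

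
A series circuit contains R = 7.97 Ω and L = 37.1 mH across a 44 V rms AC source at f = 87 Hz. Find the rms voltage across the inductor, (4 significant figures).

ω = 2πf = 546.6 rad/s
X_L = ωL = 20.28 Ω
Z = 7.970 + j20.28 Ω
|Z| = √(7.970² + 20.28²) = 21.79 Ω
I = V/|Z| = 2.019 A
V_L = I·|Z_L| = 2.019 × 20.28 = 40.95 V

40.95 V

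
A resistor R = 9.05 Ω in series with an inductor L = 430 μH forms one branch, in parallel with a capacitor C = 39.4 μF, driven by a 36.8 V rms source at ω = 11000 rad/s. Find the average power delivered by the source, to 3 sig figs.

118 W

X_L = ωL = 4.73 Ω
X_C = 1/(ωC) = 2.31 Ω
Branch 1 (R+jX_L): Z₁ = 9.05 + j4.73 Ω, |Z₁| = 10.2 Ω
Branch 2 (−jX_C): Z₂ = −j2.31 Ω
Parallel: Z = Z₁Z₂/(Z₁+Z₂), |Z| = 2.51 Ω, ∠Z = -77.4°
I = V/|Z| = 14.6 A
P = VI cos φ = 36.8 × 14.6 × cos(-77.4°) = 118 W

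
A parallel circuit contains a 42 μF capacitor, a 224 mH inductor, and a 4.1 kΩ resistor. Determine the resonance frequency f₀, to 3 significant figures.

ω₀ = 1/√(LC) = 1/√(0.224 × 4.2e-05) = 326.0 rad/s
f₀ = ω₀/(2π) = 51.9 Hz

51.9 Hz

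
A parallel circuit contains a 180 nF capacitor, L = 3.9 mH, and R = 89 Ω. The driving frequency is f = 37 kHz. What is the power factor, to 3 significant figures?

0.266

ω = 2πf = 232500 rad/s
X_L = ωL = 907 Ω
X_C = 1/(ωC) = 23.9 Ω
Parallel: admittances add. Y = 1/R + 1/(jωL) + jωC
Y = (0.0112 + j0.0407) S
|Y| = 0.0423 S → |Z| = 1/|Y| = 23.7 Ω, ∠Z = −∠Y = -74.6°
cos φ = cos(-74.6°) = 0.266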